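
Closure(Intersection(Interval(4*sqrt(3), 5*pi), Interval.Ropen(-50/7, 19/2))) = Interval(4*sqrt(3), 19/2)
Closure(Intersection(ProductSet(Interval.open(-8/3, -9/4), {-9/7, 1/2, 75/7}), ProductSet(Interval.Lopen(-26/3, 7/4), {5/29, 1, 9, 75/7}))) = ProductSet(Interval(-8/3, -9/4), {75/7})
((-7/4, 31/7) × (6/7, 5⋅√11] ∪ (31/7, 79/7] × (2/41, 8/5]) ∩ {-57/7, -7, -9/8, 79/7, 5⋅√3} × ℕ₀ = ({-9/8} × {1, 2, …, 16}) ∪ ({79/7, 5⋅√3} × {1})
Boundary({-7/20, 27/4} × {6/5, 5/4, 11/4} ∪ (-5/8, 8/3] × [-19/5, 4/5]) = ({-7/20, 27/4} × {6/5, 5/4, 11/4}) ∪ ({-5/8, 8/3} × [-19/5, 4/5]) ∪ ([-5/8, 8/3] × {-19/5, 4/5})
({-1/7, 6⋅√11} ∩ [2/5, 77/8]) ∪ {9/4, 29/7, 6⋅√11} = {9/4, 29/7, 6⋅√11}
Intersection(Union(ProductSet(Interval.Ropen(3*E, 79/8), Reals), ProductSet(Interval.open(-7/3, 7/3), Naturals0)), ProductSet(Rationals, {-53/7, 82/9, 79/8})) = ProductSet(Intersection(Interval.Ropen(3*E, 79/8), Rationals), {-53/7, 82/9, 79/8})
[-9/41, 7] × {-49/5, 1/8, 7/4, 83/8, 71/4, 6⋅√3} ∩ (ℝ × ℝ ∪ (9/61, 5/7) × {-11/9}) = [-9/41, 7] × {-49/5, 1/8, 7/4, 83/8, 71/4, 6⋅√3}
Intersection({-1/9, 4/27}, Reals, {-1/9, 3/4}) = {-1/9}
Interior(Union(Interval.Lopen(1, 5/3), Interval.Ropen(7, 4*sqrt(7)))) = Union(Interval.open(1, 5/3), Interval.open(7, 4*sqrt(7)))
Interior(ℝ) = ℝ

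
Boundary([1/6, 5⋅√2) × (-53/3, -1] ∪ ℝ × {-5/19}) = (ℝ × {-5/19}) ∪ ({1/6, 5⋅√2} × [-53/3, -1]) ∪ ([1/6, 5⋅√2] × {-53/3, -1})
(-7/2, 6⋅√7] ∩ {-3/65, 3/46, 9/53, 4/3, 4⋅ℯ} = {-3/65, 3/46, 9/53, 4/3, 4⋅ℯ}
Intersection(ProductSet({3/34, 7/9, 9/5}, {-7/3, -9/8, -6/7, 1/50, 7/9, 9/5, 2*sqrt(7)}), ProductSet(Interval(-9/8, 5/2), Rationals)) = ProductSet({3/34, 7/9, 9/5}, {-7/3, -9/8, -6/7, 1/50, 7/9, 9/5})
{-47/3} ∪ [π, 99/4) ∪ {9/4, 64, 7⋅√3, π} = {-47/3, 9/4, 64} ∪ [π, 99/4)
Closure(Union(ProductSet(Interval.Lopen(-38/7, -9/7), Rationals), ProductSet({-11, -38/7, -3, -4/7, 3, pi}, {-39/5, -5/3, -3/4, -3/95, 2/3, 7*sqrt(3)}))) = Union(ProductSet({-11, -38/7, -3, -4/7, 3, pi}, {-39/5, -5/3, -3/4, -3/95, 2/3, 7*sqrt(3)}), ProductSet(Interval(-38/7, -9/7), Reals))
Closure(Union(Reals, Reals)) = Reals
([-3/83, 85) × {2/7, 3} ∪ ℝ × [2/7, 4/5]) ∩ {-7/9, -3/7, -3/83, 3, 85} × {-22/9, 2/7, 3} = ({-3/83, 3} × {2/7, 3}) ∪ ({-7/9, -3/7, -3/83, 3, 85} × {2/7})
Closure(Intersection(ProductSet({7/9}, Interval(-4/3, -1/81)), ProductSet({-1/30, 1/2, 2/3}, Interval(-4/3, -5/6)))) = EmptySet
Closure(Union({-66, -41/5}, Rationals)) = Reals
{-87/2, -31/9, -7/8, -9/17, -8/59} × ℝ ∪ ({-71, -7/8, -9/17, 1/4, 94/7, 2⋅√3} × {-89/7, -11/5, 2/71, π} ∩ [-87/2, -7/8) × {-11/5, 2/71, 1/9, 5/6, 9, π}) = {-87/2, -31/9, -7/8, -9/17, -8/59} × ℝ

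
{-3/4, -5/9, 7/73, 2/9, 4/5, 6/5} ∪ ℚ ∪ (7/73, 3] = ℚ ∪ [7/73, 3]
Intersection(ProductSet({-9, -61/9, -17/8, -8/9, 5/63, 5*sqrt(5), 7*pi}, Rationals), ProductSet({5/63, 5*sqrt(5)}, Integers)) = ProductSet({5/63, 5*sqrt(5)}, Integers)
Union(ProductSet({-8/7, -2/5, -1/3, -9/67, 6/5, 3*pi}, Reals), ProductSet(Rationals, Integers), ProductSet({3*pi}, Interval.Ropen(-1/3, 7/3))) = Union(ProductSet({-8/7, -2/5, -1/3, -9/67, 6/5, 3*pi}, Reals), ProductSet(Rationals, Integers))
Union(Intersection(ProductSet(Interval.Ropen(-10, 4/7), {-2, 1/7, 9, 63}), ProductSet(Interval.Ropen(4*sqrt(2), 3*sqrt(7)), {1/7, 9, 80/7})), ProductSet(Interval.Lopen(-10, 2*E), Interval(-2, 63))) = ProductSet(Interval.Lopen(-10, 2*E), Interval(-2, 63))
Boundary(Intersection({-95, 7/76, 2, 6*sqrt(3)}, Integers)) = {-95, 2}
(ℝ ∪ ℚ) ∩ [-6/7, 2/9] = [-6/7, 2/9]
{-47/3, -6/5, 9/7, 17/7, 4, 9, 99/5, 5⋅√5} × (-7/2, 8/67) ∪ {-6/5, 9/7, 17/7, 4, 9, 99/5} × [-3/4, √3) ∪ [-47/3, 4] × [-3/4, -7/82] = ([-47/3, 4] × [-3/4, -7/82]) ∪ ({-6/5, 9/7, 17/7, 4, 9, 99/5} × [-3/4, √3)) ∪ ({-47/3, -6/5, 9/7, 17/7, 4, 9, 99/5, 5⋅√5} × (-7/2, 8/67))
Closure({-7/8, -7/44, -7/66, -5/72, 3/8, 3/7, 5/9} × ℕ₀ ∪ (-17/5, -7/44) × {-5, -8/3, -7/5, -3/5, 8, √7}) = ({-7/8, -7/44, -7/66, -5/72, 3/8, 3/7, 5/9} × ℕ₀) ∪ ([-17/5, -7/44] × {-5, -8/3, -7/5, -3/5, 8, √7})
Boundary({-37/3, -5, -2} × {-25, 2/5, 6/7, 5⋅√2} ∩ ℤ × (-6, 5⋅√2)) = {-5, -2} × {2/5, 6/7}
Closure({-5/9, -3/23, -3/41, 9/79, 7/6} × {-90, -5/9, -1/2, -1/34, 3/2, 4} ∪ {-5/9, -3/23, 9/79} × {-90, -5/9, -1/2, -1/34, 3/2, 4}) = {-5/9, -3/23, -3/41, 9/79, 7/6} × {-90, -5/9, -1/2, -1/34, 3/2, 4}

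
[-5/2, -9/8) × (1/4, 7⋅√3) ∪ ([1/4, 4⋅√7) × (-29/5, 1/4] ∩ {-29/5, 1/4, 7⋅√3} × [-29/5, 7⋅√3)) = ({1/4} × (-29/5, 1/4]) ∪ ([-5/2, -9/8) × (1/4, 7⋅√3))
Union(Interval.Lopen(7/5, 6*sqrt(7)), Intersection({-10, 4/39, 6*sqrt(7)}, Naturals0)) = Interval.Lopen(7/5, 6*sqrt(7))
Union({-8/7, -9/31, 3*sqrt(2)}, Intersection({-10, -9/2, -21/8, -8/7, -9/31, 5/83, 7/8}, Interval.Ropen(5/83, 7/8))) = {-8/7, -9/31, 5/83, 3*sqrt(2)}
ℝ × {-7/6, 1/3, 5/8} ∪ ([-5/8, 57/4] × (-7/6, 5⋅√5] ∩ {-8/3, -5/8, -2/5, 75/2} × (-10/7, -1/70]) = (ℝ × {-7/6, 1/3, 5/8}) ∪ ({-5/8, -2/5} × (-7/6, -1/70])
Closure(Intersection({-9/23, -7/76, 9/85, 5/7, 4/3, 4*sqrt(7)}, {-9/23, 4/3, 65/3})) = {-9/23, 4/3}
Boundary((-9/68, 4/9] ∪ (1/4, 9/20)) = {-9/68, 9/20}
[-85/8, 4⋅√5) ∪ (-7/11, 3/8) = [-85/8, 4⋅√5)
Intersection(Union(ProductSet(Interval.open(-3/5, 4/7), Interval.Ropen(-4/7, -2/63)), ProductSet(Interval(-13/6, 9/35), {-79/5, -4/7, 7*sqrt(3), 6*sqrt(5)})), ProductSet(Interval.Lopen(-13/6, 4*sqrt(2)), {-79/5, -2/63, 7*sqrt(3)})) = ProductSet(Interval.Lopen(-13/6, 9/35), {-79/5, 7*sqrt(3)})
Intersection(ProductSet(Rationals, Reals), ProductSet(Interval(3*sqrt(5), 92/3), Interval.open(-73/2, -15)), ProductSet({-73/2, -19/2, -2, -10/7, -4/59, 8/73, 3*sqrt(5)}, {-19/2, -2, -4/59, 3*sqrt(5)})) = EmptySet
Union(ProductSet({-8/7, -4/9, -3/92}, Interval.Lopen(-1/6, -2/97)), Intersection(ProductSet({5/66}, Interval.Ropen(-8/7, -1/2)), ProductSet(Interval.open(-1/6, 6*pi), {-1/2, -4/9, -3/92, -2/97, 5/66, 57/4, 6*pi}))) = ProductSet({-8/7, -4/9, -3/92}, Interval.Lopen(-1/6, -2/97))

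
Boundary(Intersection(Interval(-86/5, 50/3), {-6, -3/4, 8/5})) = {-6, -3/4, 8/5}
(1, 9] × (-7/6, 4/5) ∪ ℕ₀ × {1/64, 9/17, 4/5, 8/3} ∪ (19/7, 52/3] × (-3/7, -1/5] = (ℕ₀ × {1/64, 9/17, 4/5, 8/3}) ∪ ((1, 9] × (-7/6, 4/5)) ∪ ((19/7, 52/3] × (-3/7, -1/5])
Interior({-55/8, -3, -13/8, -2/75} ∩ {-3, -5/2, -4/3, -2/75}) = ∅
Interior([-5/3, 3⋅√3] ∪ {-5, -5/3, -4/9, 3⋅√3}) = (-5/3, 3⋅√3)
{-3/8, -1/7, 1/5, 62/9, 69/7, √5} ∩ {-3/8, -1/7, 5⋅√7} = {-3/8, -1/7}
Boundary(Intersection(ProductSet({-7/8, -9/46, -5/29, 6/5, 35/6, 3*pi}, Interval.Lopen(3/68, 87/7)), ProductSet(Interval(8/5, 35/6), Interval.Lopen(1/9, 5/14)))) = ProductSet({35/6}, Interval(1/9, 5/14))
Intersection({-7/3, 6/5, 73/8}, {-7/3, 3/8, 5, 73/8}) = {-7/3, 73/8}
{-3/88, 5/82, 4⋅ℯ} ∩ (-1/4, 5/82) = {-3/88}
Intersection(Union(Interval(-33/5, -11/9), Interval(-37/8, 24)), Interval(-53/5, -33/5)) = {-33/5}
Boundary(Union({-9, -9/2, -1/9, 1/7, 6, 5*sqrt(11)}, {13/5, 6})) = {-9, -9/2, -1/9, 1/7, 13/5, 6, 5*sqrt(11)}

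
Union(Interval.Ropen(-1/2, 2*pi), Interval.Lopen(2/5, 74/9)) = Interval(-1/2, 74/9)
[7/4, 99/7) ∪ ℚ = ℚ ∪ [7/4, 99/7]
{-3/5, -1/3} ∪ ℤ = ℤ ∪ {-3/5, -1/3}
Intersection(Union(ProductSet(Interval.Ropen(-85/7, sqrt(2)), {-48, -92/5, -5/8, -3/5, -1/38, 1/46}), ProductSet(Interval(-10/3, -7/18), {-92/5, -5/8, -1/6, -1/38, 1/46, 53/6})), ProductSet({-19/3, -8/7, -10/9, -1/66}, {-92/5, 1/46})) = ProductSet({-19/3, -8/7, -10/9, -1/66}, {-92/5, 1/46})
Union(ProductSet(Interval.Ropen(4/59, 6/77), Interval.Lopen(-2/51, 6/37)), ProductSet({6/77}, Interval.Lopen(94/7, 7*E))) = Union(ProductSet({6/77}, Interval.Lopen(94/7, 7*E)), ProductSet(Interval.Ropen(4/59, 6/77), Interval.Lopen(-2/51, 6/37)))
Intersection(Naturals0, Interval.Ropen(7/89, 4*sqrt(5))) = Range(1, 9, 1)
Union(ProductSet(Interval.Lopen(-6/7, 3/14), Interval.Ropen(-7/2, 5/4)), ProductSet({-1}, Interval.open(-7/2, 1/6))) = Union(ProductSet({-1}, Interval.open(-7/2, 1/6)), ProductSet(Interval.Lopen(-6/7, 3/14), Interval.Ropen(-7/2, 5/4)))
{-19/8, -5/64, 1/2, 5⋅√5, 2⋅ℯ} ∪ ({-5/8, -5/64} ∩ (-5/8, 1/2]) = {-19/8, -5/64, 1/2, 5⋅√5, 2⋅ℯ}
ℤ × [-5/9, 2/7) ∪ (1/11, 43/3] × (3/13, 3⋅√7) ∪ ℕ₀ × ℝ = (ℕ₀ × ℝ) ∪ (ℤ × [-5/9, 2/7)) ∪ ((1/11, 43/3] × (3/13, 3⋅√7))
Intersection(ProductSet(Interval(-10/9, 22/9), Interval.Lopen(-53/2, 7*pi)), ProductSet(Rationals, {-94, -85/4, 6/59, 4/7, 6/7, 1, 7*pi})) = ProductSet(Intersection(Interval(-10/9, 22/9), Rationals), {-85/4, 6/59, 4/7, 6/7, 1, 7*pi})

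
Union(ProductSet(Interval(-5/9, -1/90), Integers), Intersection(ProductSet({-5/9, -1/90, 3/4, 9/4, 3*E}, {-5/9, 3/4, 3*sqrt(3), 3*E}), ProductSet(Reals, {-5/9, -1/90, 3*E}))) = Union(ProductSet({-5/9, -1/90, 3/4, 9/4, 3*E}, {-5/9, 3*E}), ProductSet(Interval(-5/9, -1/90), Integers))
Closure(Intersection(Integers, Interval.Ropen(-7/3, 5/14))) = Range(-2, 1, 1)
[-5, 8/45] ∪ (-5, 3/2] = [-5, 3/2]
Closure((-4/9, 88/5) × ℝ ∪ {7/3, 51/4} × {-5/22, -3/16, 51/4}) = [-4/9, 88/5] × ℝ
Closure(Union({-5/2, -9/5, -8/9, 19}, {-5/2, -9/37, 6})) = {-5/2, -9/5, -8/9, -9/37, 6, 19}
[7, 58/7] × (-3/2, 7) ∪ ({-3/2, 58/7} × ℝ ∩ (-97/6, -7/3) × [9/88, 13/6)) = [7, 58/7] × (-3/2, 7)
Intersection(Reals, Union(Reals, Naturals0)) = Reals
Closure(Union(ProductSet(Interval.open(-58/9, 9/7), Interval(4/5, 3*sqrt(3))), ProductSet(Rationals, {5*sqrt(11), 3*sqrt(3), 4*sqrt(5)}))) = Union(ProductSet(Interval(-58/9, 9/7), Interval(4/5, 3*sqrt(3))), ProductSet(Reals, {5*sqrt(11), 3*sqrt(3), 4*sqrt(5)}))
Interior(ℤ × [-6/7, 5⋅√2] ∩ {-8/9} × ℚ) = ∅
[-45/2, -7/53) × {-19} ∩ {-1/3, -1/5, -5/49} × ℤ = {-1/3, -1/5} × {-19}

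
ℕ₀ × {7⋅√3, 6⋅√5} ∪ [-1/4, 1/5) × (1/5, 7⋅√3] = (ℕ₀ × {7⋅√3, 6⋅√5}) ∪ ([-1/4, 1/5) × (1/5, 7⋅√3])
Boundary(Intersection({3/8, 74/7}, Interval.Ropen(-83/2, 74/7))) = {3/8}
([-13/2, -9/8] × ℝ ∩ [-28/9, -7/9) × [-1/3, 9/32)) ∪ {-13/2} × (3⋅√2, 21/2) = ([-28/9, -9/8] × [-1/3, 9/32)) ∪ ({-13/2} × (3⋅√2, 21/2))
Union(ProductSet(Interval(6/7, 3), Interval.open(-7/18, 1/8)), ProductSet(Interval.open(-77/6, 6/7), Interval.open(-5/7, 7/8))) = Union(ProductSet(Interval.open(-77/6, 6/7), Interval.open(-5/7, 7/8)), ProductSet(Interval(6/7, 3), Interval.open(-7/18, 1/8)))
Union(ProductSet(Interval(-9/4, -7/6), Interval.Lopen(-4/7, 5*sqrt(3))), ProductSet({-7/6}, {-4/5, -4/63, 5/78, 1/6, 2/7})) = Union(ProductSet({-7/6}, {-4/5, -4/63, 5/78, 1/6, 2/7}), ProductSet(Interval(-9/4, -7/6), Interval.Lopen(-4/7, 5*sqrt(3))))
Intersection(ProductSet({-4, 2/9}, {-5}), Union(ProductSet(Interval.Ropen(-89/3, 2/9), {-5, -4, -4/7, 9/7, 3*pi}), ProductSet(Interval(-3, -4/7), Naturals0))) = ProductSet({-4}, {-5})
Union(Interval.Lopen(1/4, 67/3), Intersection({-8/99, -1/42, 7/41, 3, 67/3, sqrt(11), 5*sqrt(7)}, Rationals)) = Union({-8/99, -1/42, 7/41}, Interval.Lopen(1/4, 67/3))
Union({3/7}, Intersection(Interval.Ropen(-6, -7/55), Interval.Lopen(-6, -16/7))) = Union({3/7}, Interval.Lopen(-6, -16/7))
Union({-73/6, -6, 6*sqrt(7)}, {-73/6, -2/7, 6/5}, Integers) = Union({-73/6, -2/7, 6/5, 6*sqrt(7)}, Integers)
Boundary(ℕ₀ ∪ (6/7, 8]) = {6/7} ∪ (ℕ₀ \ (6/7, 8))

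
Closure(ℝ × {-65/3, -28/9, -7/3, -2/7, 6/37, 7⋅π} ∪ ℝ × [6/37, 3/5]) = ℝ × ({-65/3, -28/9, -7/3, -2/7, 7⋅π} ∪ [6/37, 3/5])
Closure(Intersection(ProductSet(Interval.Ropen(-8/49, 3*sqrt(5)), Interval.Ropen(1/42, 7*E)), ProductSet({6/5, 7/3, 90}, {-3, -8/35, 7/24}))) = ProductSet({6/5, 7/3}, {7/24})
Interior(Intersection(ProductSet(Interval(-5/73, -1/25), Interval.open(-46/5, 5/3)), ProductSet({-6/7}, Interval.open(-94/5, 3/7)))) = EmptySet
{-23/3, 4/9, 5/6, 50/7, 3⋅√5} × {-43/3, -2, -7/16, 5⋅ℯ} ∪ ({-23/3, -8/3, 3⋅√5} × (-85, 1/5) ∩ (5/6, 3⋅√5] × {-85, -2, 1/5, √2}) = {-23/3, 4/9, 5/6, 50/7, 3⋅√5} × {-43/3, -2, -7/16, 5⋅ℯ}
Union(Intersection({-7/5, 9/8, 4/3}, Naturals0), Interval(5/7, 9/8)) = Interval(5/7, 9/8)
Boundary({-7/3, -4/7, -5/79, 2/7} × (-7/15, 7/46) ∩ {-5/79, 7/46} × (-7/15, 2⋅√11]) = {-5/79} × [-7/15, 7/46]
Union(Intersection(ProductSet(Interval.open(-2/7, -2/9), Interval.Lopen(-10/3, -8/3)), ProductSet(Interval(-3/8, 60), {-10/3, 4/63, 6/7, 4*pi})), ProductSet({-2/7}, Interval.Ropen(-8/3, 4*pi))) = ProductSet({-2/7}, Interval.Ropen(-8/3, 4*pi))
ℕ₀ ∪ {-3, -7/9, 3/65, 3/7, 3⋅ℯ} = {-3, -7/9, 3/65, 3/7, 3⋅ℯ} ∪ ℕ₀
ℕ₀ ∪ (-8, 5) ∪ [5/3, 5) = (-8, 5] ∪ ℕ₀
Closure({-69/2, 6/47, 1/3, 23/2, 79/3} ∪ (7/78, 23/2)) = {-69/2, 79/3} ∪ [7/78, 23/2]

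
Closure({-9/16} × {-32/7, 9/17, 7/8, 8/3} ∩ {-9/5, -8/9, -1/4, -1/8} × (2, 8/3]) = ∅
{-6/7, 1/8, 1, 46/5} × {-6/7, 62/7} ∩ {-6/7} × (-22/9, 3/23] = {-6/7} × {-6/7}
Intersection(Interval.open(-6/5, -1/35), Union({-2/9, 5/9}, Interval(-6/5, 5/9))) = Interval.open(-6/5, -1/35)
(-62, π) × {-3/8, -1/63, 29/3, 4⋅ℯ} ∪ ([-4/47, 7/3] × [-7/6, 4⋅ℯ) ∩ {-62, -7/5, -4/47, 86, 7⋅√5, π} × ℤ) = ({-4/47} × {-1, 0, …, 10}) ∪ ((-62, π) × {-3/8, -1/63, 29/3, 4⋅ℯ})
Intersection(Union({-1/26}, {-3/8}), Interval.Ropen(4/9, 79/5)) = EmptySet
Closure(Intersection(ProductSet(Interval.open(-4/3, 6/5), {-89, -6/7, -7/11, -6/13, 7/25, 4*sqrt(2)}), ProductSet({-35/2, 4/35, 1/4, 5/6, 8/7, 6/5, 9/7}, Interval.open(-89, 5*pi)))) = ProductSet({4/35, 1/4, 5/6, 8/7}, {-6/7, -7/11, -6/13, 7/25, 4*sqrt(2)})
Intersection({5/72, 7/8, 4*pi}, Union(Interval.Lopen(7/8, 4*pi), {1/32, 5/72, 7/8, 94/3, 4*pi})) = {5/72, 7/8, 4*pi}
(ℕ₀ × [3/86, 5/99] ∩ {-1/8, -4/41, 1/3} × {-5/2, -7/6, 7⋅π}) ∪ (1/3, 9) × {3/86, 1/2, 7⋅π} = (1/3, 9) × {3/86, 1/2, 7⋅π}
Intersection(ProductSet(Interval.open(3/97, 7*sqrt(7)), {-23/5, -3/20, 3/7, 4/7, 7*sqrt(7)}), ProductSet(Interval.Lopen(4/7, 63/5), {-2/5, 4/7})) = ProductSet(Interval.Lopen(4/7, 63/5), {4/7})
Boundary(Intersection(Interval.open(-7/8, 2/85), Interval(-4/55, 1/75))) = {-4/55, 1/75}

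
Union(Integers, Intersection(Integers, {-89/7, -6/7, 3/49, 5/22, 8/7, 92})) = Integers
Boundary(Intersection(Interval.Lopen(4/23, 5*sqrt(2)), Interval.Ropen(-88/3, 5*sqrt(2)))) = {4/23, 5*sqrt(2)}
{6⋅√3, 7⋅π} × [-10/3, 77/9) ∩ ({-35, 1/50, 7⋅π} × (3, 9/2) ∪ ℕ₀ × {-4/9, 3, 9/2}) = {7⋅π} × (3, 9/2)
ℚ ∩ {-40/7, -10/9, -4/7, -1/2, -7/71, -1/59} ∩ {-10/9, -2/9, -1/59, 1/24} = {-10/9, -1/59}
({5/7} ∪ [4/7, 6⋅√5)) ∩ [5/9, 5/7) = [4/7, 5/7)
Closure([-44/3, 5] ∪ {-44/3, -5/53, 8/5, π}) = [-44/3, 5]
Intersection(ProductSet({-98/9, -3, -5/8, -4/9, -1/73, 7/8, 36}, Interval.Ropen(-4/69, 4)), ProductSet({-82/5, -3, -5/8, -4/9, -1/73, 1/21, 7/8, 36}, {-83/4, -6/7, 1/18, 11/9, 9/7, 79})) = ProductSet({-3, -5/8, -4/9, -1/73, 7/8, 36}, {1/18, 11/9, 9/7})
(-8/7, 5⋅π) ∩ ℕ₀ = {0, 1, …, 15}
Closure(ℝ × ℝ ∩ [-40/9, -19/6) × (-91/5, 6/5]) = ({-40/9, -19/6} × [-91/5, 6/5]) ∪ ([-40/9, -19/6] × {-91/5, 6/5}) ∪ ([-40/9, -19/6) × (-91/5, 6/5])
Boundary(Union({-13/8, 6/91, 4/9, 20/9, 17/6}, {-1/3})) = {-13/8, -1/3, 6/91, 4/9, 20/9, 17/6}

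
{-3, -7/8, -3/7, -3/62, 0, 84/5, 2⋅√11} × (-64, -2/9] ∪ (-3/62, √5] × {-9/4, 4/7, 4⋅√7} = ((-3/62, √5] × {-9/4, 4/7, 4⋅√7}) ∪ ({-3, -7/8, -3/7, -3/62, 0, 84/5, 2⋅√11} × (-64, -2/9])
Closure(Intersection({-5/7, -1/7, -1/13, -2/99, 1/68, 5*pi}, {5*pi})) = {5*pi}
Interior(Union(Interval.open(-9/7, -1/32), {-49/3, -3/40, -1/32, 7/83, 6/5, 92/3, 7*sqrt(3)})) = Interval.open(-9/7, -1/32)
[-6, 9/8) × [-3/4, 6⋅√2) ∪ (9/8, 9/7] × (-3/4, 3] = ((9/8, 9/7] × (-3/4, 3]) ∪ ([-6, 9/8) × [-3/4, 6⋅√2))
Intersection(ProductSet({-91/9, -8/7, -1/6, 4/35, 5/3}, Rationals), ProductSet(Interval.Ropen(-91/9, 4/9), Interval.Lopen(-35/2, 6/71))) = ProductSet({-91/9, -8/7, -1/6, 4/35}, Intersection(Interval.Lopen(-35/2, 6/71), Rationals))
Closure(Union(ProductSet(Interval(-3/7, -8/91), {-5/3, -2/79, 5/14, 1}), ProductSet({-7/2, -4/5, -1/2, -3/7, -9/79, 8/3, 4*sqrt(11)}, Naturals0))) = Union(ProductSet({-7/2, -4/5, -1/2, -3/7, -9/79, 8/3, 4*sqrt(11)}, Naturals0), ProductSet(Interval(-3/7, -8/91), {-5/3, -2/79, 5/14, 1}))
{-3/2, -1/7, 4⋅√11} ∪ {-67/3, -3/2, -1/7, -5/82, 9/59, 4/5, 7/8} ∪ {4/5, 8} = {-67/3, -3/2, -1/7, -5/82, 9/59, 4/5, 7/8, 8, 4⋅√11}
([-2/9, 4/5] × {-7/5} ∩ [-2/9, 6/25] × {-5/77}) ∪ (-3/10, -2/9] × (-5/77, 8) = (-3/10, -2/9] × (-5/77, 8)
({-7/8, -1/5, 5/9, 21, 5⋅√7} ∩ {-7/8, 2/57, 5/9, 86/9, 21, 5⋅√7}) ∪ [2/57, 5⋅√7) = {-7/8, 21} ∪ [2/57, 5⋅√7]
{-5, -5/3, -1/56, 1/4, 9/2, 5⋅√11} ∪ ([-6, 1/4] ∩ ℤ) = {-6, -5, …, 0} ∪ {-5/3, -1/56, 1/4, 9/2, 5⋅√11}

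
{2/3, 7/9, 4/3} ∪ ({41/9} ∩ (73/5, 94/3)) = {2/3, 7/9, 4/3}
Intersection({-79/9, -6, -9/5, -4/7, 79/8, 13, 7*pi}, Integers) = {-6, 13}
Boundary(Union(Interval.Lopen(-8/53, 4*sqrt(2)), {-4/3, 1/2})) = {-4/3, -8/53, 4*sqrt(2)}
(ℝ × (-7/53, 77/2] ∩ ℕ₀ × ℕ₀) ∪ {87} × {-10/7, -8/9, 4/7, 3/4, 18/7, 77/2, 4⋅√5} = (ℕ₀ × {0, 1, …, 38}) ∪ ({87} × {-10/7, -8/9, 4/7, 3/4, 18/7, 77/2, 4⋅√5})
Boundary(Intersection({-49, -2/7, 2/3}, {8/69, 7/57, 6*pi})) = EmptySet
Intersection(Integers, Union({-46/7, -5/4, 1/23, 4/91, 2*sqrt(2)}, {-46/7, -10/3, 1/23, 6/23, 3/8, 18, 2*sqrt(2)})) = {18}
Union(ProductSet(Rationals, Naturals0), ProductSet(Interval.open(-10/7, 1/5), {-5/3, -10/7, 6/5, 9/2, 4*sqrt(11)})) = Union(ProductSet(Interval.open(-10/7, 1/5), {-5/3, -10/7, 6/5, 9/2, 4*sqrt(11)}), ProductSet(Rationals, Naturals0))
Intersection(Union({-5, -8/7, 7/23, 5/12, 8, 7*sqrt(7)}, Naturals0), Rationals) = Union({-5, -8/7, 7/23, 5/12}, Naturals0)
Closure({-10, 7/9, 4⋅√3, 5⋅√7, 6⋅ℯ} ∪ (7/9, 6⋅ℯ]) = {-10} ∪ [7/9, 6⋅ℯ]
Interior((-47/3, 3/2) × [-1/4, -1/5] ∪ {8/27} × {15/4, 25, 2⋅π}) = (-47/3, 3/2) × (-1/4, -1/5)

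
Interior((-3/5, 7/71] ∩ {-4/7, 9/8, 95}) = ∅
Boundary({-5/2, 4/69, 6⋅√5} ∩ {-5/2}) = {-5/2}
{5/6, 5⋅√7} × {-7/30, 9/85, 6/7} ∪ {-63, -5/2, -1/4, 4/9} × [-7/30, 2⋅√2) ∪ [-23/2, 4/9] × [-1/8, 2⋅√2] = ({5/6, 5⋅√7} × {-7/30, 9/85, 6/7}) ∪ ({-63, -5/2, -1/4, 4/9} × [-7/30, 2⋅√2)) ∪ ([-23/2, 4/9] × [-1/8, 2⋅√2])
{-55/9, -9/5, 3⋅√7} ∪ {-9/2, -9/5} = {-55/9, -9/2, -9/5, 3⋅√7}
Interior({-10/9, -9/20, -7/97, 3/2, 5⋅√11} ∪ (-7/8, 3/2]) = (-7/8, 3/2)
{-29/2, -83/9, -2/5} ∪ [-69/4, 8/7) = [-69/4, 8/7)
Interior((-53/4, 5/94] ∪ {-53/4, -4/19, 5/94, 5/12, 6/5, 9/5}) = (-53/4, 5/94)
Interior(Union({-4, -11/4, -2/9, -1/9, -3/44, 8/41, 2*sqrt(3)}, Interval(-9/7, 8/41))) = Interval.open(-9/7, 8/41)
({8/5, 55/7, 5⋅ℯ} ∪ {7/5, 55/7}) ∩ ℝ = {7/5, 8/5, 55/7, 5⋅ℯ}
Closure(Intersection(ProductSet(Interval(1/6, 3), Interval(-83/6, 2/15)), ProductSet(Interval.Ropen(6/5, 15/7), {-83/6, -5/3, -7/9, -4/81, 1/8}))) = ProductSet(Interval(6/5, 15/7), {-83/6, -5/3, -7/9, -4/81, 1/8})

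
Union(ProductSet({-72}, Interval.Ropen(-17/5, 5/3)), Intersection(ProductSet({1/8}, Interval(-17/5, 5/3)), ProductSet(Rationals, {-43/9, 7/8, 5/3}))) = Union(ProductSet({-72}, Interval.Ropen(-17/5, 5/3)), ProductSet({1/8}, {7/8, 5/3}))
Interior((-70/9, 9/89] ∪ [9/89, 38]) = (-70/9, 38)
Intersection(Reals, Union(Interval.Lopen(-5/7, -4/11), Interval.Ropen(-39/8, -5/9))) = Interval(-39/8, -4/11)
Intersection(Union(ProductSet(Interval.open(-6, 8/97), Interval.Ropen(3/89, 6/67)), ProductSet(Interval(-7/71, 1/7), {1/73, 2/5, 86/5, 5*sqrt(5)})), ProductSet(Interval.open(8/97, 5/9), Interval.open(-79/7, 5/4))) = ProductSet(Interval.Lopen(8/97, 1/7), {1/73, 2/5})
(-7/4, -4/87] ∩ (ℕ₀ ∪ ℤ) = {-1}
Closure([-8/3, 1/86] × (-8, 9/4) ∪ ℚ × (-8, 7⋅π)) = (ℚ × (-8, 7⋅π)) ∪ ([-8/3, 1/86] × (-8, 9/4)) ∪ (ℝ × ({-8} ∪ [9/4, 7⋅π])) ∪ (((-∞, -8/3] ∪ [1/86, ∞)) × [-8, 7⋅π])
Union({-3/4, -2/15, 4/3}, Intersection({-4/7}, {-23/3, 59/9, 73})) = {-3/4, -2/15, 4/3}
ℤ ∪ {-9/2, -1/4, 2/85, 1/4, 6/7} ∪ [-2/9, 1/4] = ℤ ∪ {-9/2, -1/4, 6/7} ∪ [-2/9, 1/4]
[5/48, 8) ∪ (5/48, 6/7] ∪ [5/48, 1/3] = [5/48, 8)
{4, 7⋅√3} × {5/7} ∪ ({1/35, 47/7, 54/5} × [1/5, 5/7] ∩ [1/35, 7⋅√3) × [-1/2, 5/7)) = ({4, 7⋅√3} × {5/7}) ∪ ({1/35, 47/7, 54/5} × [1/5, 5/7))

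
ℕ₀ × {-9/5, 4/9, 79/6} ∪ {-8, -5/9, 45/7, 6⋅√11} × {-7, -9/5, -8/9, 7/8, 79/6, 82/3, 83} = (ℕ₀ × {-9/5, 4/9, 79/6}) ∪ ({-8, -5/9, 45/7, 6⋅√11} × {-7, -9/5, -8/9, 7/8, 79/6, 82/3, 83})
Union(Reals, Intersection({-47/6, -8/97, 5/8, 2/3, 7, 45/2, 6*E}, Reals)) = Reals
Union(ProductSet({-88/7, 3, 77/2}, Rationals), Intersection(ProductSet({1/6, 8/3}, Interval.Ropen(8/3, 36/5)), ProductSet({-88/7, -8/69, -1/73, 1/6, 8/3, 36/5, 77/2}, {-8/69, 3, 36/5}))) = Union(ProductSet({1/6, 8/3}, {3}), ProductSet({-88/7, 3, 77/2}, Rationals))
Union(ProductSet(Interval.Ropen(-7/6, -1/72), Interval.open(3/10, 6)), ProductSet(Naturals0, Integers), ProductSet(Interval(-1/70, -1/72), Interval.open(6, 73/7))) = Union(ProductSet(Interval.Ropen(-7/6, -1/72), Interval.open(3/10, 6)), ProductSet(Interval(-1/70, -1/72), Interval.open(6, 73/7)), ProductSet(Naturals0, Integers))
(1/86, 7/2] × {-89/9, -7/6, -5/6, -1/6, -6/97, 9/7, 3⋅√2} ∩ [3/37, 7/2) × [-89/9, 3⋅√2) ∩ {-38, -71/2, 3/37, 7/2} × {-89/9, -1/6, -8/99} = {3/37} × {-89/9, -1/6}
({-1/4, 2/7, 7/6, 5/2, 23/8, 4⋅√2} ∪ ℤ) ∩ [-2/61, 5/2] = {0, 1, 2} ∪ {2/7, 7/6, 5/2}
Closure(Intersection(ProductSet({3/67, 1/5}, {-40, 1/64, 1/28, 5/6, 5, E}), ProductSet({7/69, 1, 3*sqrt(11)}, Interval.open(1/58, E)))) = EmptySet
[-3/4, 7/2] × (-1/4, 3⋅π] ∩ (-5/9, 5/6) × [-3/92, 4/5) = (-5/9, 5/6) × [-3/92, 4/5)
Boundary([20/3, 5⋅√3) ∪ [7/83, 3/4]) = {7/83, 3/4, 20/3, 5⋅√3}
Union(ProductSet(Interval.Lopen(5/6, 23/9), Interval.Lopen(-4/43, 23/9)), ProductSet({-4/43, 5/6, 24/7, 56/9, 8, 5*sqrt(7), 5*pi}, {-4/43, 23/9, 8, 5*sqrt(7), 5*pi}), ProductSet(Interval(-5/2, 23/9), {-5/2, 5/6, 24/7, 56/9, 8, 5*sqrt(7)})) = Union(ProductSet({-4/43, 5/6, 24/7, 56/9, 8, 5*sqrt(7), 5*pi}, {-4/43, 23/9, 8, 5*sqrt(7), 5*pi}), ProductSet(Interval(-5/2, 23/9), {-5/2, 5/6, 24/7, 56/9, 8, 5*sqrt(7)}), ProductSet(Interval.Lopen(5/6, 23/9), Interval.Lopen(-4/43, 23/9)))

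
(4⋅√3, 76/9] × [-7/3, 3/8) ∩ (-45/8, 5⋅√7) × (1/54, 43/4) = (4⋅√3, 76/9] × (1/54, 3/8)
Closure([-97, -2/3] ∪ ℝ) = (-∞, ∞)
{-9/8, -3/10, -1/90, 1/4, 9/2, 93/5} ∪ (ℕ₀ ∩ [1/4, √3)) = {-9/8, -3/10, -1/90, 1/4, 9/2, 93/5} ∪ {1}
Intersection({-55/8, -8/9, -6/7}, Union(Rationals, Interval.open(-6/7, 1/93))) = {-55/8, -8/9, -6/7}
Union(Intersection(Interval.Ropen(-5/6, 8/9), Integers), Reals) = Union(Range(0, 1, 1), Reals)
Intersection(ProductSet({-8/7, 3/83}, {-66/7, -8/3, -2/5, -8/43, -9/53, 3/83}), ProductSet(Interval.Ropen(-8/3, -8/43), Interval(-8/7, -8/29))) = ProductSet({-8/7}, {-2/5})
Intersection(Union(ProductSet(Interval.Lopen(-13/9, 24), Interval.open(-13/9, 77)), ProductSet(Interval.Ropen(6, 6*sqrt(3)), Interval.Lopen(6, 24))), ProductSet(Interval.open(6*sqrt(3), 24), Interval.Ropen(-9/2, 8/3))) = ProductSet(Interval.open(6*sqrt(3), 24), Interval.open(-13/9, 8/3))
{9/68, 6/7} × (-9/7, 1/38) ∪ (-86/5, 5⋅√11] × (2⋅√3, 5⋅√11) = ({9/68, 6/7} × (-9/7, 1/38)) ∪ ((-86/5, 5⋅√11] × (2⋅√3, 5⋅√11))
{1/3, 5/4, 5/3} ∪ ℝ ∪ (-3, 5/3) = (-∞, ∞)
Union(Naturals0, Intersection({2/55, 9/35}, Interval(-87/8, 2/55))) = Union({2/55}, Naturals0)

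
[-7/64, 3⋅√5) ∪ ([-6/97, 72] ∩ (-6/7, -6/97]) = [-7/64, 3⋅√5)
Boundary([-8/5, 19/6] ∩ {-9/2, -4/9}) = {-4/9}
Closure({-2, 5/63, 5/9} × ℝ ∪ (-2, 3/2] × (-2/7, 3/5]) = ({-2, 5/63, 5/9} × ℝ) ∪ ({-2, 3/2} × [-2/7, 3/5]) ∪ ([-2, 3/2] × {-2/7, 3/5}) ∪ ((-2, 3/2] × (-2/7, 3/5])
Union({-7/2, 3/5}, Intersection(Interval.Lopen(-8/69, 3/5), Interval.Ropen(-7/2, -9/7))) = {-7/2, 3/5}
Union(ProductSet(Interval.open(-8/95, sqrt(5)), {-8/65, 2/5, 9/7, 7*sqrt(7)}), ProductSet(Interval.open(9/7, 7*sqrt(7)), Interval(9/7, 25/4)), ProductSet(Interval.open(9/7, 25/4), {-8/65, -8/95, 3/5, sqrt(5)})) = Union(ProductSet(Interval.open(-8/95, sqrt(5)), {-8/65, 2/5, 9/7, 7*sqrt(7)}), ProductSet(Interval.open(9/7, 25/4), {-8/65, -8/95, 3/5, sqrt(5)}), ProductSet(Interval.open(9/7, 7*sqrt(7)), Interval(9/7, 25/4)))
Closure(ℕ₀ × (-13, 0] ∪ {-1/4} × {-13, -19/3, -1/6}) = ({-1/4} × {-13, -19/3, -1/6}) ∪ (ℕ₀ × [-13, 0])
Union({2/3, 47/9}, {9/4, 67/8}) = {2/3, 9/4, 47/9, 67/8}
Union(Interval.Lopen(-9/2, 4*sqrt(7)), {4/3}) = Interval.Lopen(-9/2, 4*sqrt(7))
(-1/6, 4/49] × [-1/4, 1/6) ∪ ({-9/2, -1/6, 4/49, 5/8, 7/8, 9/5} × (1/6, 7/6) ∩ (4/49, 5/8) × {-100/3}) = (-1/6, 4/49] × [-1/4, 1/6)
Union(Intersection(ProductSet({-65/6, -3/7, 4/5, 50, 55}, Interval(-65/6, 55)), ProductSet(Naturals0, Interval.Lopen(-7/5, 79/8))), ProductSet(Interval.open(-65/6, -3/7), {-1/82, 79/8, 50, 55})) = Union(ProductSet({50, 55}, Interval.Lopen(-7/5, 79/8)), ProductSet(Interval.open(-65/6, -3/7), {-1/82, 79/8, 50, 55}))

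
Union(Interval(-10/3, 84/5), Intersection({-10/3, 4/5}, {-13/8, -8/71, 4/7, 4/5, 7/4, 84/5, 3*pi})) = Interval(-10/3, 84/5)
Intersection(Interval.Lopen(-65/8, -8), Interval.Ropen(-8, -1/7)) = {-8}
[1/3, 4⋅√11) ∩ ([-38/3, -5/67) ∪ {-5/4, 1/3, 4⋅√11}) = {1/3}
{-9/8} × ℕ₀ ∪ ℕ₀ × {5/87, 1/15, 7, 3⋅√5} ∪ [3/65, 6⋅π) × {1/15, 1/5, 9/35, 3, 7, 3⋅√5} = ({-9/8} × ℕ₀) ∪ (ℕ₀ × {5/87, 1/15, 7, 3⋅√5}) ∪ ([3/65, 6⋅π) × {1/15, 1/5, 9/35, 3, 7, 3⋅√5})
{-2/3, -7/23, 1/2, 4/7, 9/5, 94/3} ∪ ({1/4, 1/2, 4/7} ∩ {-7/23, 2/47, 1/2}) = {-2/3, -7/23, 1/2, 4/7, 9/5, 94/3}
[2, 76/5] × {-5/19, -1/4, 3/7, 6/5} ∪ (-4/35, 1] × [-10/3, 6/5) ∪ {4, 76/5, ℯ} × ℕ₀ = ({4, 76/5, ℯ} × ℕ₀) ∪ ((-4/35, 1] × [-10/3, 6/5)) ∪ ([2, 76/5] × {-5/19, -1/4, 3/7, 6/5})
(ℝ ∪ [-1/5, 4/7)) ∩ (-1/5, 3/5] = (-1/5, 3/5]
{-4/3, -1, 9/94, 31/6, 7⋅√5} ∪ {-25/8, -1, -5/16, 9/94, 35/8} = {-25/8, -4/3, -1, -5/16, 9/94, 35/8, 31/6, 7⋅√5}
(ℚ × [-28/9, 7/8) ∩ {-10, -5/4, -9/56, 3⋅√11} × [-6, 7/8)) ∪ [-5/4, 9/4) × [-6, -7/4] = ({-10, -5/4, -9/56} × [-28/9, 7/8)) ∪ ([-5/4, 9/4) × [-6, -7/4])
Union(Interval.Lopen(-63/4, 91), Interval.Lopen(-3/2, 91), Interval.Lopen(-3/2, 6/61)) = Interval.Lopen(-63/4, 91)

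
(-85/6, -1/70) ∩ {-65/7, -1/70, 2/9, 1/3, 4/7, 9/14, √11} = {-65/7}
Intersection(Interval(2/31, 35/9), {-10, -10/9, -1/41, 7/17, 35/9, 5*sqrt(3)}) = {7/17, 35/9}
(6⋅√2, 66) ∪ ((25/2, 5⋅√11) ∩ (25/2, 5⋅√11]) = (6⋅√2, 66)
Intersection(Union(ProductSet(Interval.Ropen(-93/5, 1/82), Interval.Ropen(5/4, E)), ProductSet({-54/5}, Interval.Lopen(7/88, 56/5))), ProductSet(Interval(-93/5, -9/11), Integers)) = Union(ProductSet({-54/5}, Range(1, 12, 1)), ProductSet(Interval(-93/5, -9/11), Range(2, 3, 1)))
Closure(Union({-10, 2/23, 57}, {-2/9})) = {-10, -2/9, 2/23, 57}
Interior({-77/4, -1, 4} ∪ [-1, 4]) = (-1, 4)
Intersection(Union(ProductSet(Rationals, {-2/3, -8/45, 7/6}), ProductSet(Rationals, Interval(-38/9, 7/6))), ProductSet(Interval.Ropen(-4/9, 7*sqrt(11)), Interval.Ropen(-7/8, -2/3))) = ProductSet(Intersection(Interval.Ropen(-4/9, 7*sqrt(11)), Rationals), Interval.Ropen(-7/8, -2/3))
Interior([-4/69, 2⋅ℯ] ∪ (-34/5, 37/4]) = (-34/5, 37/4)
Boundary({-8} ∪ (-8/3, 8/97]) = {-8, -8/3, 8/97}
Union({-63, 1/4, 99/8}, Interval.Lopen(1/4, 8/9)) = Union({-63, 99/8}, Interval(1/4, 8/9))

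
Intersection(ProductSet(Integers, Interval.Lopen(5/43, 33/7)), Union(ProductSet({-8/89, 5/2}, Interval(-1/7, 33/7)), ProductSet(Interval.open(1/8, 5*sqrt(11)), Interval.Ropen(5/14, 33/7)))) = ProductSet(Range(1, 17, 1), Interval.Ropen(5/14, 33/7))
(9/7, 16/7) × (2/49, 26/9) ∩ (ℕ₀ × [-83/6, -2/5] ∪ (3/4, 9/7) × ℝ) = ∅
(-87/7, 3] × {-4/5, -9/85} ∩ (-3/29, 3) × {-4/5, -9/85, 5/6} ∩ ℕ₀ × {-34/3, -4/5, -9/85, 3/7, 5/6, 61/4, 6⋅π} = {0, 1, 2} × {-4/5, -9/85}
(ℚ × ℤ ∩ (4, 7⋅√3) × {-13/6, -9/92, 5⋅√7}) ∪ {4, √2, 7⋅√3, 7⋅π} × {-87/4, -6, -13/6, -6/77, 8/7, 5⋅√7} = {4, √2, 7⋅√3, 7⋅π} × {-87/4, -6, -13/6, -6/77, 8/7, 5⋅√7}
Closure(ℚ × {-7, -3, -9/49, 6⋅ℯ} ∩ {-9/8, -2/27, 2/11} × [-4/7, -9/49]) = {-9/8, -2/27, 2/11} × {-9/49}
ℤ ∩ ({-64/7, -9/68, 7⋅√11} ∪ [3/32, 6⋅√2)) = {1, 2, …, 8}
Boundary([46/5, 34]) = {46/5, 34}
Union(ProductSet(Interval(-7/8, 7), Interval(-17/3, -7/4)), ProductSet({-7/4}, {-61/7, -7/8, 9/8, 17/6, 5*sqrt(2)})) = Union(ProductSet({-7/4}, {-61/7, -7/8, 9/8, 17/6, 5*sqrt(2)}), ProductSet(Interval(-7/8, 7), Interval(-17/3, -7/4)))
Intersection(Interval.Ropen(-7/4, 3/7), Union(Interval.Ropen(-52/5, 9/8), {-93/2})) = Interval.Ropen(-7/4, 3/7)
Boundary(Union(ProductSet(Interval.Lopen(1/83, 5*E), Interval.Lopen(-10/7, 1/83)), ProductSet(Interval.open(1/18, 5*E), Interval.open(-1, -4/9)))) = Union(ProductSet({1/83, 5*E}, Interval(-10/7, 1/83)), ProductSet(Interval(1/83, 5*E), {-10/7, 1/83}))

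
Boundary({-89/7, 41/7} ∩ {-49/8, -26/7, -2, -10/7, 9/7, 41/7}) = {41/7}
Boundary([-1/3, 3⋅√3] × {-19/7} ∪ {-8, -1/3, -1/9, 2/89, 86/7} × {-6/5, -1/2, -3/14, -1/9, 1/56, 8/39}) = ([-1/3, 3⋅√3] × {-19/7}) ∪ ({-8, -1/3, -1/9, 2/89, 86/7} × {-6/5, -1/2, -3/14, -1/9, 1/56, 8/39})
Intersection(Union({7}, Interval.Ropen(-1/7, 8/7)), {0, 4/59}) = {0, 4/59}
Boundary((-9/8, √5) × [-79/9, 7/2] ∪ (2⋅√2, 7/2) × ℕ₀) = ({-9/8, √5} × [-79/9, 7/2]) ∪ ([-9/8, √5] × {-79/9, 7/2}) ∪ ([2⋅√2, 7/2] × (ℕ₀ ∪ (ℕ₀ \ (-79/9, 7/2))))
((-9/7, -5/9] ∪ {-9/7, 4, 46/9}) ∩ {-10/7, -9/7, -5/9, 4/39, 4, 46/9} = {-9/7, -5/9, 4, 46/9}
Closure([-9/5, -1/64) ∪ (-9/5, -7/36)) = [-9/5, -1/64]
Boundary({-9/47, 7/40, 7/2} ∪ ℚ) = ℝ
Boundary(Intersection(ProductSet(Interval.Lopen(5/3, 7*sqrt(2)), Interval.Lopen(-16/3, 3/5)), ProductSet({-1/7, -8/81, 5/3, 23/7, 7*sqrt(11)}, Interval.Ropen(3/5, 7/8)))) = ProductSet({23/7}, {3/5})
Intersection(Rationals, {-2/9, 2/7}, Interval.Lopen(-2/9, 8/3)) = {2/7}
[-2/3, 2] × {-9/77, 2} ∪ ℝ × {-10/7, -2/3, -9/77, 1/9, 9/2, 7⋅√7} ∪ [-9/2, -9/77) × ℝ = ([-9/2, -9/77) × ℝ) ∪ ([-2/3, 2] × {-9/77, 2}) ∪ (ℝ × {-10/7, -2/3, -9/77, 1/9, 9/2, 7⋅√7})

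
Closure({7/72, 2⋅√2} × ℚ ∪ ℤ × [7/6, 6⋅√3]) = ({7/72, 2⋅√2} × ℝ) ∪ (ℤ × [7/6, 6⋅√3])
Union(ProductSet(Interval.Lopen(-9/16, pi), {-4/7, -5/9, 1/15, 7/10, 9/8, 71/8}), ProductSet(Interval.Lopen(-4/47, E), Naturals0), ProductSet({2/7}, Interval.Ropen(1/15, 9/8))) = Union(ProductSet({2/7}, Interval.Ropen(1/15, 9/8)), ProductSet(Interval.Lopen(-9/16, pi), {-4/7, -5/9, 1/15, 7/10, 9/8, 71/8}), ProductSet(Interval.Lopen(-4/47, E), Naturals0))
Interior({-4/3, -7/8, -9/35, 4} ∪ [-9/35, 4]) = (-9/35, 4)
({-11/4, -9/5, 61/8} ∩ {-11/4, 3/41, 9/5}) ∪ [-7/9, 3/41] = {-11/4} ∪ [-7/9, 3/41]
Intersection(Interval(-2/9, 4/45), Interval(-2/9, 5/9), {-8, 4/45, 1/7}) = {4/45}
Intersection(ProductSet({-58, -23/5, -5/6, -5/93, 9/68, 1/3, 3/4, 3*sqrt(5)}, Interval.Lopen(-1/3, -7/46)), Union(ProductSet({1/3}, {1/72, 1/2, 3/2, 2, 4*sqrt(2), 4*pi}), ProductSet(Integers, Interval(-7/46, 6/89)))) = ProductSet({-58}, {-7/46})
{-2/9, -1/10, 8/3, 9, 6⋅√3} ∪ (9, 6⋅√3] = {-2/9, -1/10, 8/3} ∪ [9, 6⋅√3]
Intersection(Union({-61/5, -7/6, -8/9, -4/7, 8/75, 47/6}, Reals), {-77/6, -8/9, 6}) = {-77/6, -8/9, 6}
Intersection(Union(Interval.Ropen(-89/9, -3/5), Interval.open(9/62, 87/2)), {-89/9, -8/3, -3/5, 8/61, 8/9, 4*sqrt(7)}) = {-89/9, -8/3, 8/9, 4*sqrt(7)}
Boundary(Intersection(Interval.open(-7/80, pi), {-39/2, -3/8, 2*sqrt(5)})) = EmptySet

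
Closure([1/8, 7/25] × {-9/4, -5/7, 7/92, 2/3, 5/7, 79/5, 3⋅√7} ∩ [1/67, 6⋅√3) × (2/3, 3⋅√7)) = [1/8, 7/25] × {5/7}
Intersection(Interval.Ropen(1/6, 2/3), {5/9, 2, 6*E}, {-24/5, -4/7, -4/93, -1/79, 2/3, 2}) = EmptySet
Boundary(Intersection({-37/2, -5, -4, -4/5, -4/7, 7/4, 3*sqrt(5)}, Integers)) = {-5, -4}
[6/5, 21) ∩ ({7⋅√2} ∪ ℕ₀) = {2, 3, …, 20} ∪ {7⋅√2}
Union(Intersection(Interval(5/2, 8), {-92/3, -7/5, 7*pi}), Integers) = Integers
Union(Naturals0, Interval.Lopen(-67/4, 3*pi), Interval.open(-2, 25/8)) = Union(Interval.Lopen(-67/4, 3*pi), Naturals0)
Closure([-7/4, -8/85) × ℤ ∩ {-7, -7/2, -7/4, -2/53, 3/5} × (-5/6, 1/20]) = {-7/4} × {0}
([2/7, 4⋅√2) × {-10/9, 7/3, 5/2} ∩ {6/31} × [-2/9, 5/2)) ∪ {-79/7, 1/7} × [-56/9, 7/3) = {-79/7, 1/7} × [-56/9, 7/3)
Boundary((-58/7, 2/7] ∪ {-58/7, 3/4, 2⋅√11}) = {-58/7, 2/7, 3/4, 2⋅√11}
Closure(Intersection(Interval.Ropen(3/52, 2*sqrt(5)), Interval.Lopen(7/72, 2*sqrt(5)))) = Interval(7/72, 2*sqrt(5))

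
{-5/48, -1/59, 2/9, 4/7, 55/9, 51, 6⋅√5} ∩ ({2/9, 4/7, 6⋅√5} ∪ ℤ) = {2/9, 4/7, 51, 6⋅√5}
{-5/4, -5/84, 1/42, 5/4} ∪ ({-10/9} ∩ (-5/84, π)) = {-5/4, -5/84, 1/42, 5/4}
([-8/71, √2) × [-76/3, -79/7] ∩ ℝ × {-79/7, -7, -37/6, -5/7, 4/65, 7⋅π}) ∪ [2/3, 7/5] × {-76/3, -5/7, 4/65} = ([-8/71, √2) × {-79/7}) ∪ ([2/3, 7/5] × {-76/3, -5/7, 4/65})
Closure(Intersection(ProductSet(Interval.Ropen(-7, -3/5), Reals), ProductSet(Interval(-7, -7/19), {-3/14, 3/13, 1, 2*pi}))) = ProductSet(Interval(-7, -3/5), {-3/14, 3/13, 1, 2*pi})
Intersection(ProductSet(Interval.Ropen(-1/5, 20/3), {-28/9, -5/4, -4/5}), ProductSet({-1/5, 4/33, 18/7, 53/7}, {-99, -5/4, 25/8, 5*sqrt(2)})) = ProductSet({-1/5, 4/33, 18/7}, {-5/4})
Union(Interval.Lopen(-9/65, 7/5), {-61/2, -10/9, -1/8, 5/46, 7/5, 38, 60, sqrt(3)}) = Union({-61/2, -10/9, 38, 60, sqrt(3)}, Interval.Lopen(-9/65, 7/5))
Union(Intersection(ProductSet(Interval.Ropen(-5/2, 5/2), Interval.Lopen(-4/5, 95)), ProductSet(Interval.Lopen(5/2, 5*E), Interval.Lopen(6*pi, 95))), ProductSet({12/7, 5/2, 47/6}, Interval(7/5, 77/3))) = ProductSet({12/7, 5/2, 47/6}, Interval(7/5, 77/3))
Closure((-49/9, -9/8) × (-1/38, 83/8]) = ({-49/9, -9/8} × [-1/38, 83/8]) ∪ ([-49/9, -9/8] × {-1/38, 83/8}) ∪ ((-49/9, -9/8) × (-1/38, 83/8])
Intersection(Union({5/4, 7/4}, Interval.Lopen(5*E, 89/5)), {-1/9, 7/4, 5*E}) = {7/4}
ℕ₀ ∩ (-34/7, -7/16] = ∅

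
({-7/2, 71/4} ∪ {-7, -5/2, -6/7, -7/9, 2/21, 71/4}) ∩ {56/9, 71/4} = {71/4}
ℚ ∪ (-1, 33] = ℚ ∪ [-1, 33]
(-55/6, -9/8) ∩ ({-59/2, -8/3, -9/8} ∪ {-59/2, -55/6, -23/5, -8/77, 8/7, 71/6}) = {-23/5, -8/3}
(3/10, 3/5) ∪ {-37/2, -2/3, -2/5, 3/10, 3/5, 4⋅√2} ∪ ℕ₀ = {-37/2, -2/3, -2/5, 4⋅√2} ∪ ℕ₀ ∪ [3/10, 3/5]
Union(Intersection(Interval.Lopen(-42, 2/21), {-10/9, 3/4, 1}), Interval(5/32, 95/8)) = Union({-10/9}, Interval(5/32, 95/8))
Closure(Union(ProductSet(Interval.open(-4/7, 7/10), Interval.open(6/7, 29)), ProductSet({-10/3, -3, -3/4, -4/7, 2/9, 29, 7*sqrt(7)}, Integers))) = Union(ProductSet({-4/7, 7/10}, Interval(6/7, 29)), ProductSet({-10/3, -3, -3/4, -4/7, 2/9, 29, 7*sqrt(7)}, Integers), ProductSet(Interval(-4/7, 7/10), {6/7, 29}), ProductSet(Interval.open(-4/7, 7/10), Interval.open(6/7, 29)))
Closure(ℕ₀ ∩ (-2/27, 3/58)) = {0}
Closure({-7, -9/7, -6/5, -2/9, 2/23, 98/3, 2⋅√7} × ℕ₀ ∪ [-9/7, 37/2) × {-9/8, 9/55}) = ([-9/7, 37/2] × {-9/8, 9/55}) ∪ ({-7, -9/7, -6/5, -2/9, 2/23, 98/3, 2⋅√7} × ℕ₀)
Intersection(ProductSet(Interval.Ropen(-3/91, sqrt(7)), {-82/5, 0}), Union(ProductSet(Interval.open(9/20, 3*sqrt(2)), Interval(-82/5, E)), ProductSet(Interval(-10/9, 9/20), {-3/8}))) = ProductSet(Interval.open(9/20, sqrt(7)), {-82/5, 0})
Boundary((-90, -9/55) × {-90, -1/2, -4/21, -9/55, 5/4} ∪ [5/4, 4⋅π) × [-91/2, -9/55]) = ({5/4, 4⋅π} × [-91/2, -9/55]) ∪ ([5/4, 4⋅π] × {-91/2, -9/55}) ∪ ([-90, -9/55] × {-90, -1/2, -4/21, -9/55, 5/4})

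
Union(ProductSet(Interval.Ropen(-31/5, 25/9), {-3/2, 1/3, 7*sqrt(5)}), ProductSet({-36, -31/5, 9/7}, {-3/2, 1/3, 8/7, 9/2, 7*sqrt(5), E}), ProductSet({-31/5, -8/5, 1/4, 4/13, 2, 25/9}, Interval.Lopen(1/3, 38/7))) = Union(ProductSet({-36, -31/5, 9/7}, {-3/2, 1/3, 8/7, 9/2, 7*sqrt(5), E}), ProductSet({-31/5, -8/5, 1/4, 4/13, 2, 25/9}, Interval.Lopen(1/3, 38/7)), ProductSet(Interval.Ropen(-31/5, 25/9), {-3/2, 1/3, 7*sqrt(5)}))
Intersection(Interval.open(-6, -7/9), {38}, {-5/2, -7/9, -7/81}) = EmptySet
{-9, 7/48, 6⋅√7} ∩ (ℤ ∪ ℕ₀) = {-9}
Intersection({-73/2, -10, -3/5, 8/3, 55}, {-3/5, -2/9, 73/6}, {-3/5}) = {-3/5}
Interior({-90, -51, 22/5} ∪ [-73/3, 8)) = (-73/3, 8)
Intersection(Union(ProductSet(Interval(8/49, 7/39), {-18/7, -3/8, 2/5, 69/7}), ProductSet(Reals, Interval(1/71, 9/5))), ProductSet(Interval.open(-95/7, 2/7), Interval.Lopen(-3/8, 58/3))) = Union(ProductSet(Interval.open(-95/7, 2/7), Interval(1/71, 9/5)), ProductSet(Interval(8/49, 7/39), {2/5, 69/7}))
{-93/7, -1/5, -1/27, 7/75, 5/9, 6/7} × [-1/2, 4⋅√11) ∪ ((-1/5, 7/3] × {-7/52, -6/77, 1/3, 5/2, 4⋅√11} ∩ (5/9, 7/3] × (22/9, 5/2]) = ((5/9, 7/3] × {5/2}) ∪ ({-93/7, -1/5, -1/27, 7/75, 5/9, 6/7} × [-1/2, 4⋅√11))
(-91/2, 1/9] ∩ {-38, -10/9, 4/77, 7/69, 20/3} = {-38, -10/9, 4/77, 7/69}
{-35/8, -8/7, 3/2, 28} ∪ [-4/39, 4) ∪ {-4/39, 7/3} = {-35/8, -8/7, 28} ∪ [-4/39, 4)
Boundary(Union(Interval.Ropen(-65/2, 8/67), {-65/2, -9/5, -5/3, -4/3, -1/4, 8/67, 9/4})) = {-65/2, 8/67, 9/4}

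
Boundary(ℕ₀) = ℕ₀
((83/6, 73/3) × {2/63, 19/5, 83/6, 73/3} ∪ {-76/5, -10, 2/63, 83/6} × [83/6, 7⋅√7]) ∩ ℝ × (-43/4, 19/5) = (83/6, 73/3) × {2/63}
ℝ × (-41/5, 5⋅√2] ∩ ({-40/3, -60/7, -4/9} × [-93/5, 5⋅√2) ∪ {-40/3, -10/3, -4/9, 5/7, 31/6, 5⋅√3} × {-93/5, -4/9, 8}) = ({-40/3, -60/7, -4/9} × (-41/5, 5⋅√2)) ∪ ({-40/3, -10/3, -4/9, 5/7, 31/6, 5⋅√3} × {-4/9})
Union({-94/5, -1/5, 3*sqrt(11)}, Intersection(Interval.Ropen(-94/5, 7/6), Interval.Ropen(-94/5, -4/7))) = Union({-1/5, 3*sqrt(11)}, Interval.Ropen(-94/5, -4/7))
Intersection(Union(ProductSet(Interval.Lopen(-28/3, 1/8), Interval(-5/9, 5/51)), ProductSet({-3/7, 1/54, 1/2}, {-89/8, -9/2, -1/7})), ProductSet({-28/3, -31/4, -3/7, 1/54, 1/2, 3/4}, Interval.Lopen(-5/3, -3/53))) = Union(ProductSet({-31/4, -3/7, 1/54}, Interval(-5/9, -3/53)), ProductSet({-3/7, 1/54, 1/2}, {-1/7}))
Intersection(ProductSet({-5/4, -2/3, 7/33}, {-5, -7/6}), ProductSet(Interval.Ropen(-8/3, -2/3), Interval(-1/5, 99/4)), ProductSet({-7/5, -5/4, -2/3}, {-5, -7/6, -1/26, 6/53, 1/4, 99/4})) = EmptySet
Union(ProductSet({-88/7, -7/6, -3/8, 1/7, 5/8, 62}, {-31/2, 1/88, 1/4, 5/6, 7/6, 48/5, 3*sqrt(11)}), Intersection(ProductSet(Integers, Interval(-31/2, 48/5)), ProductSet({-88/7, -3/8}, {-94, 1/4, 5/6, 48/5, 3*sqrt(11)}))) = ProductSet({-88/7, -7/6, -3/8, 1/7, 5/8, 62}, {-31/2, 1/88, 1/4, 5/6, 7/6, 48/5, 3*sqrt(11)})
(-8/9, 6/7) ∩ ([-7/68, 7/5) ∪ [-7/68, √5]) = [-7/68, 6/7)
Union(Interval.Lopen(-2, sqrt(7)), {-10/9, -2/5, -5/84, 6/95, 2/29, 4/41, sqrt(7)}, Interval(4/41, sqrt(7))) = Interval.Lopen(-2, sqrt(7))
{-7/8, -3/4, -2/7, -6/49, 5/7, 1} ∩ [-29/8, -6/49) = {-7/8, -3/4, -2/7}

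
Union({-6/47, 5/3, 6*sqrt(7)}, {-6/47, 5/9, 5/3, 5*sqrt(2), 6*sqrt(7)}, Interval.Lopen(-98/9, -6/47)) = Union({5/9, 5/3, 5*sqrt(2), 6*sqrt(7)}, Interval.Lopen(-98/9, -6/47))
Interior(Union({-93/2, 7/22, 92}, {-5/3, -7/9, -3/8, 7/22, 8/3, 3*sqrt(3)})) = EmptySet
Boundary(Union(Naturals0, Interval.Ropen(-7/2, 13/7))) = Union(Complement(Naturals0, Interval.open(-7/2, 13/7)), {-7/2, 13/7})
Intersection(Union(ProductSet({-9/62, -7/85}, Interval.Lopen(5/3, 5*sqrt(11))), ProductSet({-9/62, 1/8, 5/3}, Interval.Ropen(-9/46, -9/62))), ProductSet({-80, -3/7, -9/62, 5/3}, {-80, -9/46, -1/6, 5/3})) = ProductSet({-9/62, 5/3}, {-9/46, -1/6})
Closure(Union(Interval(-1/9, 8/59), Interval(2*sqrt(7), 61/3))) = Union(Interval(-1/9, 8/59), Interval(2*sqrt(7), 61/3))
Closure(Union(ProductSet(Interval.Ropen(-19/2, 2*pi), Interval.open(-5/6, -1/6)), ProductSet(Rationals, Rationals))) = Union(ProductSet(Interval.Ropen(-19/2, 2*pi), Interval.open(-5/6, -1/6)), ProductSet(Rationals, Rationals), ProductSet(Reals, Union(Interval(-oo, -5/6), Interval(-1/6, oo))), ProductSet(Union(Interval(-oo, -19/2), Interval(2*pi, oo)), Reals))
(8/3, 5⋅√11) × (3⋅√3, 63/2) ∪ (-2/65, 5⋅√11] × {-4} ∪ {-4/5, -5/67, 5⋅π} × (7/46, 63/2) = ({-4/5, -5/67, 5⋅π} × (7/46, 63/2)) ∪ ((-2/65, 5⋅√11] × {-4}) ∪ ((8/3, 5⋅√11) × (3⋅√3, 63/2))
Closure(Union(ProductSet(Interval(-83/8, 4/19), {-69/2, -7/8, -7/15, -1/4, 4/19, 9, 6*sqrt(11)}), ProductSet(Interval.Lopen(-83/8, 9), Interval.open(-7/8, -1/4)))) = Union(ProductSet({-83/8, 9}, Interval(-7/8, -1/4)), ProductSet(Interval(-83/8, 4/19), {-69/2, -7/8, -7/15, -1/4, 4/19, 9, 6*sqrt(11)}), ProductSet(Interval(-83/8, 9), {-7/8, -1/4}), ProductSet(Interval.Lopen(-83/8, 9), Interval.open(-7/8, -1/4)))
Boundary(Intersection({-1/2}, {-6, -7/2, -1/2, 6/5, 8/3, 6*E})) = {-1/2}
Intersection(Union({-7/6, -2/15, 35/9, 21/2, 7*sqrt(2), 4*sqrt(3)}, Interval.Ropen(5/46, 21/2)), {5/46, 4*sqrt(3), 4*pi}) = {5/46, 4*sqrt(3)}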